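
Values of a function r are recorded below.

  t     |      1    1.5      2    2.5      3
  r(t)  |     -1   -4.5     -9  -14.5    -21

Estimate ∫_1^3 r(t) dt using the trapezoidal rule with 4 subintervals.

Δt = 0.5.
T_4 = (0.5/2)·[(-1) + 2·(-4.5) + 2·(-9) + 2·(-14.5) + (-21)] = -19.5.

-19.5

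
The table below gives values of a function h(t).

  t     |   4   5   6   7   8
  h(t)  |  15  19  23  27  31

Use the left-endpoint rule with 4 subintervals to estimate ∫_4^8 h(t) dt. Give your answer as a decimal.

84

Δt = 1.
Sum = 1·[15 + 19 + 23 + 27] = 84.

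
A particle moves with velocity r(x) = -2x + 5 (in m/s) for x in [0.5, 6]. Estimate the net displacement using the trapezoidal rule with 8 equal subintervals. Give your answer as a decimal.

Δx = (6 − 0.5)/8 = 0.6875.
r(0.5) = 4, r(1.1875) = 2.625, r(1.875) = 1.25, r(2.5625) = -0.125, r(3.25) = -1.5, r(3.9375) = -2.875, r(4.625) = -4.25, r(5.3125) = -5.625, r(6) = -7.
T_8 = (Δx/2)·[r(x_0) + 2r(x_1) + ... + 2r(x_{7}) + r(x_8)].
Sum = -8.25.

-8.25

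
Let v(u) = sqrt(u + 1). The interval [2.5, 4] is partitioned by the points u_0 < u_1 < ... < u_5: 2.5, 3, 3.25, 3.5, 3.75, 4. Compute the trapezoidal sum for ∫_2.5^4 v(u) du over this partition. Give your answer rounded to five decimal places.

3.08780

Subinterval widths: 0.5, 0.25, 0.25, 0.25, 0.25.
v(2.5) ≈ 1.87083, v(3) ≈ 2.00000, v(3.25) ≈ 2.06155, v(3.5) ≈ 2.12132, v(3.75) ≈ 2.17945, v(4) ≈ 2.23607.
On each subinterval the trapezoid contributes (Δu_i/2)·[v(u_{i-1}) + v(u_i)].
Sum ≈ 3.08780.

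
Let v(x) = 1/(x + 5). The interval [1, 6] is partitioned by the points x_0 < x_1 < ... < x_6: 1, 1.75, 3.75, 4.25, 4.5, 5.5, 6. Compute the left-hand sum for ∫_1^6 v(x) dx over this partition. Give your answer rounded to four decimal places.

Subinterval widths: 0.75, 2, 0.5, 0.25, 1, 0.5.
Left endpoints: 1, 1.75, 3.75, 4.25, 4.5, 5.5.
v(1) = 1/6, v(1.75) = 4/27, v(3.75) = 4/35, v(4.25) = 4/37, v(4.5) = 2/19, v(5.5) = 2/21.
Sum = Σ Δx_i · v(x_i).
Sum ≈ 0.6583.

0.6583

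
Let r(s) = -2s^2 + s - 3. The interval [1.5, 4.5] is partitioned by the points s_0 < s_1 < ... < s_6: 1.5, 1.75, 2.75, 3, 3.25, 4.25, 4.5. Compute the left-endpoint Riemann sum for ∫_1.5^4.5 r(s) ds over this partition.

-46.8125

Subinterval widths: 0.25, 1, 0.25, 0.25, 1, 0.25.
Left endpoints: 1.5, 1.75, 2.75, 3, 3.25, 4.25.
r(1.5) = -6, r(1.75) = -7.375, r(2.75) = -15.375, r(3) = -18, r(3.25) = -20.875, r(4.25) = -34.875.
Sum = Σ Δs_i · r(s_i).
Sum = -46.8125.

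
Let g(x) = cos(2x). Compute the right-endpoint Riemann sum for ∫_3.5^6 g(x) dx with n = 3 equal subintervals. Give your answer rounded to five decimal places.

Δx = (6 − 3.5)/3 = 5/6.
Right endpoints: 13/3, 31/6, 6.
g(13/3) ≈ -0.72614, g(31/6) ≈ -0.61489, g(6) ≈ 0.84385.
Sum = Δx · [g(13/3) + g(31/6) + g(6)].
Sum ≈ -0.41431.

-0.41431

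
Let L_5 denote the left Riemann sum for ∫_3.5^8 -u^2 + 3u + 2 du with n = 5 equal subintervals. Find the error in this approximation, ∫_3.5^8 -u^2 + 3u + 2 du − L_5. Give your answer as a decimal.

Exact integral: ∫_3.5^8 f(u) du = -69.75.
L_5 = -53.145.
Error = -69.75 − (-53.145) = -16.605.

-16.605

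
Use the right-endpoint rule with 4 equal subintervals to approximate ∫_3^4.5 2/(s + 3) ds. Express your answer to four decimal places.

Δs = (4.5 − 3)/4 = 0.375.
Right endpoints: 3.375, 3.75, 4.125, 4.5.
f(3.375) = 16/51, f(3.75) = 8/27, f(4.125) = 16/57, f(4.5) = 4/15.
Sum = Δs · [f(3.375) + f(3.75) + f(4.125) + f(4.5)].
Sum ≈ 0.4340.

0.4340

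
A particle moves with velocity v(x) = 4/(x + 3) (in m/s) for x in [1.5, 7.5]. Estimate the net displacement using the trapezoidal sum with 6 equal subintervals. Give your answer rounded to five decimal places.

3.40255

Δx = (7.5 − 1.5)/6 = 1.
v(1.5) = 8/9, v(2.5) = 8/11, v(3.5) = 8/13, v(4.5) = 8/15, v(5.5) = 8/17, v(6.5) = 8/19, v(7.5) = 8/21.
T_6 = (Δx/2)·[v(x_0) + 2v(x_1) + ... + 2v(x_{5}) + v(x_6)].
Sum ≈ 3.40255.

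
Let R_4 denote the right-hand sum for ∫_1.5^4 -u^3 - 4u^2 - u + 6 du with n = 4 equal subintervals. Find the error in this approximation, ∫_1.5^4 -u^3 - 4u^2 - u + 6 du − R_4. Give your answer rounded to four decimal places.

38.9079

Exact integral: ∫_1.5^4 f(u) du ≈ -135.442708.
R_4 ≈ -174.350586.
Error ≈ -135.442708 − (-174.350586) ≈ 38.9079.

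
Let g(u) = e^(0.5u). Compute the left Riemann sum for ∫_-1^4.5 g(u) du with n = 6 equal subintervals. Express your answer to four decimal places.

Δu = (4.5 − (-1))/6 = 11/12.
Left endpoints: -1, -1/12, 5/6, 1.75, 8/3, 43/12.
g(-1) ≈ 0.6065, g(-1/12) ≈ 0.9592, g(5/6) ≈ 1.5169, g(1.75) ≈ 2.3989, g(8/3) ≈ 3.7937, g(43/12) ≈ 5.9994.
Sum = Δu · [g(-1) + g(-1/12) + g(5/6) + ...].
Sum ≈ 14.0017.

14.0017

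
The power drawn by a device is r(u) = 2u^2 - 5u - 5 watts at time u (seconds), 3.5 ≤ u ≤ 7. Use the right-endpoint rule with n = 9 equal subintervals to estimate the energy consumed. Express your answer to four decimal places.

Δu = (7 − 3.5)/9 = 7/18.
Right endpoints: 35/9, 77/18, 14/3, 91/18, 49/9, 35/6, 56/9, 119/18, 7.
r(35/9) = 470/81, r(77/18) = 827/81, r(14/3) = 137/9, r(91/18) = 1688/81, r(49/9) = 2192/81, r(35/6) = 305/9, r(56/9) = 3347/81, r(119/18) = 3998/81, r(7) = 58.
Sum = Δu · [r(35/9) + r(77/18) + r(14/3) + ...].
Sum ≈ 101.7737.

101.7737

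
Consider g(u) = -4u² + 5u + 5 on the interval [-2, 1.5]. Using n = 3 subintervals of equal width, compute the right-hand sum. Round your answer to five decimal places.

Δu = (1.5 − (-2))/3 = 7/6.
Right endpoints: -5/6, 1/3, 1.5.
g(-5/6) = -35/18, g(1/3) = 56/9, g(1.5) = 3.5.
Sum = Δu · [g(-5/6) + g(1/3) + g(1.5)].
Sum ≈ 9.07407.

9.07407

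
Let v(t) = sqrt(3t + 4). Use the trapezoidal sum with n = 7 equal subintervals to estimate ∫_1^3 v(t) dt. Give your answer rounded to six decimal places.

6.299398

Δt = (3 − 1)/7 = 2/7.
v(1) ≈ 2.645751, v(9/7) ≈ 2.803060, v(11/7) ≈ 2.951997, v(13/7) ≈ 3.093773, v(15/7) ≈ 3.229330, v(17/7) ≈ 3.359422, v(19/7) ≈ 3.484660, v(3) ≈ 3.605551.
T_7 = (Δt/2)·[v(t_0) + 2v(t_1) + ... + 2v(t_{6}) + v(t_7)].
Sum ≈ 6.299398.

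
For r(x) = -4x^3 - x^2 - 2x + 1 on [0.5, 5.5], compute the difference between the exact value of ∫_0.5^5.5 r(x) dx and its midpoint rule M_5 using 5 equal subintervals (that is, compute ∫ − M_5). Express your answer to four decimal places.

Exact integral: ∫_0.5^5.5 r(x) dx ≈ -995.416667.
M_5 = -980.
Error ≈ -995.416667 − (-980) ≈ -15.4167.

-15.4167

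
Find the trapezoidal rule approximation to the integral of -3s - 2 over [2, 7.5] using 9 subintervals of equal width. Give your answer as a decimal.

-89.375

Δs = (7.5 − 2)/9 = 11/18.
f(2) = -8, f(47/18) = -59/6, f(29/9) = -35/3, f(23/6) = -13.5, f(40/9) = -46/3, f(91/18) = -103/6, f(17/3) = -19, f(113/18) = -125/6, f(62/9) = -68/3, f(7.5) = -24.5.
T_9 = (Δs/2)·[f(s_0) + 2f(s_1) + ... + 2f(s_{8}) + f(s_9)].
Sum = -89.375.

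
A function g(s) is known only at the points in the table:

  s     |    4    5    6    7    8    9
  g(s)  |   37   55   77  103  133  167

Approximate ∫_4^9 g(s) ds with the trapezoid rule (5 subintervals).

470

Δs = 1.
T_5 = (1/2)·[37 + 2·55 + 2·77 + 2·103 + 2·133 + 167] = 470.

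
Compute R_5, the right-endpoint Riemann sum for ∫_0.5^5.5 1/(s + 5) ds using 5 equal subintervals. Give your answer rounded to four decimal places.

0.6053

Δs = (5.5 − 0.5)/5 = 1.
Right endpoints: 1.5, 2.5, 3.5, 4.5, 5.5.
f(1.5) = 2/13, f(2.5) = 2/15, f(3.5) = 2/17, f(4.5) = 2/19, f(5.5) = 2/21.
Sum = Δs · [f(1.5) + f(2.5) + f(3.5) + f(4.5) + f(5.5)].
Sum ≈ 0.6053.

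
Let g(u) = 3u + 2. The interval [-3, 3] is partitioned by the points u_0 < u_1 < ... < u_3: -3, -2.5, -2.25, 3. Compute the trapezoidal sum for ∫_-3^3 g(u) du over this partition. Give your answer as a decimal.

Subinterval widths: 0.5, 0.25, 5.25.
g(-3) = -7, g(-2.5) = -5.5, g(-2.25) = -4.75, g(3) = 11.
On each subinterval the trapezoid contributes (Δu_i/2)·[g(u_{i-1}) + g(u_i)].
Sum = 12.

12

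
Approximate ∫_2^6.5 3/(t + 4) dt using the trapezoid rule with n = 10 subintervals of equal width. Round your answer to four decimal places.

1.6798

Δt = (6.5 − 2)/10 = 0.45.
f(2) = 0.5, f(2.45) = 20/43, f(2.9) = 10/23, f(3.35) = 20/49, f(3.8) = 5/13, f(4.25) = 4/11, f(4.7) = 10/29, f(5.15) = 20/61, f(5.6) = 0.3125, f(6.05) = 20/67, f(6.5) = 2/7.
T_10 = (Δt/2)·[f(t_0) + 2f(t_1) + ... + 2f(t_{9}) + f(t_10)].
Sum ≈ 1.6798.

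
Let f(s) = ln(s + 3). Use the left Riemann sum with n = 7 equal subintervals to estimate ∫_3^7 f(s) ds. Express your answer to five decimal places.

8.12753

Δs = (7 − 3)/7 = 4/7.
Left endpoints: 3, 25/7, 29/7, 33/7, 37/7, 41/7, 45/7.
f(3) ≈ 1.79176, f(25/7) ≈ 1.88273, f(29/7) ≈ 1.96611, f(33/7) ≈ 2.04307, f(37/7) ≈ 2.11453, f(41/7) ≈ 2.18122, f(45/7) ≈ 2.24374.
Sum = Δs · [f(3) + f(25/7) + f(29/7) + ...].
Sum ≈ 8.12753.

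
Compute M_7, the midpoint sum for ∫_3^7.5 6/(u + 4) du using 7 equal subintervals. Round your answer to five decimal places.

Δu = (7.5 − 3)/7 = 9/14.
Midpoints: 93/28, 111/28, 129/28, 5.25, 165/28, 183/28, 201/28.
f(93/28) = 168/205, f(111/28) = 168/223, f(129/28) = 168/241, f(5.25) = 24/37, f(165/28) = 168/277, f(183/28) = 168/295, f(201/28) = 168/313.
Sum = Δu · [f(93/28) + f(111/28) + f(129/28) + ...].
Sum ≈ 2.97730.

2.97730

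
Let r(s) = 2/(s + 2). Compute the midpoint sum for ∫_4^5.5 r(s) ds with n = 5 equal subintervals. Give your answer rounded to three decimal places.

0.446

Δs = (5.5 − 4)/5 = 0.3.
Midpoints: 4.15, 4.45, 4.75, 5.05, 5.35.
r(4.15) = 40/123, r(4.45) = 40/129, r(4.75) = 8/27, r(5.05) = 40/141, r(5.35) = 40/147.
Sum = Δs · [r(4.15) + r(4.45) + r(4.75) + r(5.05) + r(5.35)].
Sum ≈ 0.446.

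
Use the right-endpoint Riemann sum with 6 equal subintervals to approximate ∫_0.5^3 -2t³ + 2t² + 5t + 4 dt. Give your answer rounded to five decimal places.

Δt = (3 − 0.5)/6 = 5/12.
Right endpoints: 11/12, 4/3, 1.75, 13/6, 31/12, 3.
f(11/12) = 7537/864, f(4/3) = 256/27, f(1.75) = 8.15625, f(13/6) = 419/108, f(31/12) = -3643/864, f(3) = -17.
Sum = Δt · [f(11/12) + f(4/3) + f(1.75) + ...].
Sum ≈ 3.76013.

3.76013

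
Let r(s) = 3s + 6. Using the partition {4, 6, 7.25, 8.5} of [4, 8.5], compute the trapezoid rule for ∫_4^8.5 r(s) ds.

Subinterval widths: 2, 1.25, 1.25.
r(4) = 18, r(6) = 24, r(7.25) = 27.75, r(8.5) = 31.5.
On each subinterval the trapezoid contributes (Δs_i/2)·[r(s_{i-1}) + r(s_i)].
Sum = 111.375.

111.375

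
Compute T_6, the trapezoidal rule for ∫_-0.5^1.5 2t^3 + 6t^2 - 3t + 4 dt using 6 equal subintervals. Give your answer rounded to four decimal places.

14.8333

Δt = (1.5 − (-0.5))/6 = 1/3.
f(-0.5) = 6.75, f(-1/6) = 503/108, f(1/6) = 397/108, f(0.5) = 4.25, f(5/6) = 737/108, f(7/6) = 1279/108, f(1.5) = 19.75.
T_6 = (Δt/2)·[f(t_0) + 2f(t_1) + ... + 2f(t_{5}) + f(t_6)].
Sum ≈ 14.8333.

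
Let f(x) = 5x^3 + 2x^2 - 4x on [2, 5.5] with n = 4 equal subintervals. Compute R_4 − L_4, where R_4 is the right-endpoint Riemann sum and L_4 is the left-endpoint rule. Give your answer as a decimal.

R_4 ≈ 1566.215820.
L_4 ≈ 839.637695.
R_4 − L_4 = 726.578125.

726.578125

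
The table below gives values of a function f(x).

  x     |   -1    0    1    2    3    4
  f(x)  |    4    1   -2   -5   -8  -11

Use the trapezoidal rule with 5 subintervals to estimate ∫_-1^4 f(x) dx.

-17.5

Δx = 1.
T_5 = (1/2)·[4 + 2·1 + 2·(-2) + 2·(-5) + 2·(-8) + (-11)] = -17.5.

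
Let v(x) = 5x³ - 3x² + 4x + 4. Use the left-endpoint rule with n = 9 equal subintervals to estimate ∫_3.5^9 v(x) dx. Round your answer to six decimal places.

Δx = (9 − 3.5)/9 = 11/18.
Left endpoints: 3.5, 37/9, 85/18, 16/3, 107/18, 59/9, 43/6, 70/9, 151/18.
v(3.5) = 195.625, v(37/9) = 231206/729, v(85/18) = 2813963/5832, v(16/3) = 18860/27, v(107/18) = 5668969/5832, v(59/9) = 954940/729, v(43/6) = 371309/216, v(70/9) = 1608296/729, v(151/18) = 16202525/5832.
Sum = Δx · [v(3.5) + v(37/9) + v(85/18) + ...].
Sum ≈ 6526.165895.

6526.165895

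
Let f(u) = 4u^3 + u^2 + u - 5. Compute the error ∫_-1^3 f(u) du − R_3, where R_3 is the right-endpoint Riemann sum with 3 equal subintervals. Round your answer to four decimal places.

-98.0741

Exact integral: ∫_-1^3 f(u) du ≈ 73.333333.
R_3 ≈ 171.407407.
Error ≈ 73.333333 − 171.407407 ≈ -98.0741.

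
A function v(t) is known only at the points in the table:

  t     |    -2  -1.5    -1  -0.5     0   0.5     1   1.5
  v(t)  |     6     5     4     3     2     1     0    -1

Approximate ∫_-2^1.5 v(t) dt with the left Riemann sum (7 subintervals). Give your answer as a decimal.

Δt = 0.5.
Sum = 0.5·[6 + 5 + 4 + 3 + 2 + 1 + 0] = 10.5.

10.5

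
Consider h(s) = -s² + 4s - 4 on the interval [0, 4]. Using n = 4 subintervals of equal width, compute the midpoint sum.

Δs = (4 − 0)/4 = 1.
Midpoints: 0.5, 1.5, 2.5, 3.5.
h(0.5) = -2.25, h(1.5) = -0.25, h(2.5) = -0.25, h(3.5) = -2.25.
Sum = Δs · [h(0.5) + h(1.5) + h(2.5) + h(3.5)].
Sum = -5.

-5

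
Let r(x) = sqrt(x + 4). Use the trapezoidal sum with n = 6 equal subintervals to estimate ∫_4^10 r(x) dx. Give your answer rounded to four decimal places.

Δx = (10 − 4)/6 = 1.
r(4) ≈ 2.8284, r(5) ≈ 3.0000, r(6) ≈ 3.1623, r(7) ≈ 3.3166, r(8) ≈ 3.4641, r(9) ≈ 3.6056, r(10) ≈ 3.7417.
T_6 = (Δx/2)·[r(x_0) + 2r(x_1) + ... + 2r(x_{5}) + r(x_6)].
Sum ≈ 19.8336.

19.8336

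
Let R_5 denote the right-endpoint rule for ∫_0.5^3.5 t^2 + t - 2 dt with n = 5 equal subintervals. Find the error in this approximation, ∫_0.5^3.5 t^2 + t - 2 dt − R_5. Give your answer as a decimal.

Exact integral: ∫_0.5^3.5 f(t) dt = 14.25.
R_5 = 18.93.
Error = 14.25 − 18.93 = -4.68.

-4.68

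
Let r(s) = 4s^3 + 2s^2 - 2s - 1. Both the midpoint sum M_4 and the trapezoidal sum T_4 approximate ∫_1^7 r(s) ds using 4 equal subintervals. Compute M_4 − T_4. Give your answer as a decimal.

M_4 = 2517.75.
T_4 = 2686.5.
M_4 − T_4 = -168.75.

-168.75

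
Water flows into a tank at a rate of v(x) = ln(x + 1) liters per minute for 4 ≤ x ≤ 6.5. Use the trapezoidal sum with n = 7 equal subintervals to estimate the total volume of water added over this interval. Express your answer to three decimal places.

4.564

Δx = (6.5 − 4)/7 = 5/14.
v(4) ≈ 1.609, v(61/14) ≈ 1.678, v(33/7) ≈ 1.743, v(71/14) ≈ 1.804, v(38/7) ≈ 1.861, v(81/14) ≈ 1.915, v(43/7) ≈ 1.966, v(6.5) ≈ 2.015.
T_7 = (Δx/2)·[v(x_0) + 2v(x_1) + ... + 2v(x_{6}) + v(x_7)].
Sum ≈ 4.564.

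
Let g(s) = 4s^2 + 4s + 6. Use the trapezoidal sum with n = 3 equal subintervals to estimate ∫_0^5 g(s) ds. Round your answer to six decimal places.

Δs = (5 − 0)/3 = 5/3.
g(0) = 6, g(5/3) = 214/9, g(10/3) = 574/9, g(5) = 126.
T_3 = (Δs/2)·[g(s_0) + 2g(s_1) + 2g(s_2) + g(s_3)].
Sum ≈ 255.925926.

255.925926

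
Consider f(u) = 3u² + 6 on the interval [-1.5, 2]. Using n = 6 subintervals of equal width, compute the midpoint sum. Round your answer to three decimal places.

32.077

Δu = (2 − (-1.5))/6 = 7/12.
Midpoints: -29/24, -0.625, -1/24, 13/24, 1.125, 41/24.
f(-29/24) = 1993/192, f(-0.625) = 7.171875, f(-1/24) = 1153/192, f(13/24) = 1321/192, f(1.125) = 9.796875, f(41/24) = 2833/192.
Sum = Δu · [f(-29/24) + f(-0.625) + f(-1/24) + ...].
Sum ≈ 32.077.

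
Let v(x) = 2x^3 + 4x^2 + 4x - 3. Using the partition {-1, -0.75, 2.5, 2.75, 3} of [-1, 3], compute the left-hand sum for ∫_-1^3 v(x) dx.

Subinterval widths: 0.25, 3.25, 0.25, 0.25.
Left endpoints: -1, -0.75, 2.5, 2.75.
v(-1) = -5, v(-0.75) = -4.59375, v(2.5) = 63.25, v(2.75) = 79.84375.
Sum = Σ Δx_i · v(x_i).
Sum = 19.59375.

19.59375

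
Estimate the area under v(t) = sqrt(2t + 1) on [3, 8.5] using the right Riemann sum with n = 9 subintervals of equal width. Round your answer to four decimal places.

19.7659

Δt = (8.5 − 3)/9 = 11/18.
Right endpoints: 65/18, 38/9, 29/6, 49/9, 109/18, 20/3, 131/18, 71/9, 8.5.
v(65/18) ≈ 2.8674, v(38/9) ≈ 3.0732, v(29/6) ≈ 3.2660, v(49/9) ≈ 3.4480, v(109/18) ≈ 3.6209, v(20/3) ≈ 3.7859, v(131/18) ≈ 3.9441, v(71/9) ≈ 4.0961, v(8.5) ≈ 4.2426.
Sum = Δt · [v(65/18) + v(38/9) + v(29/6) + ...].
Sum ≈ 19.7659.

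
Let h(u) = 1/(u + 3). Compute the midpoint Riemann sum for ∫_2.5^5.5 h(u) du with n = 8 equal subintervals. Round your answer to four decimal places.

Δu = (5.5 − 2.5)/8 = 0.375.
Midpoints: 2.6875, 3.0625, 3.4375, 3.8125, 4.1875, 4.5625, 4.9375, 5.3125.
h(2.6875) = 16/91, h(3.0625) = 16/97, h(3.4375) = 16/103, h(3.8125) = 16/109, h(4.1875) = 16/115, h(4.5625) = 16/121, h(4.9375) = 16/127, h(5.3125) = 16/133.
Sum = Δu · [h(2.6875) + h(3.0625) + h(3.4375) + ...].
Sum ≈ 0.4352.

0.4352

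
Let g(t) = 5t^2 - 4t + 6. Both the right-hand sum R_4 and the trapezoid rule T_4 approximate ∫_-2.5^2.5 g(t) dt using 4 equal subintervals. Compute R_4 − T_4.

R_4 = 76.09375.
T_4 = 88.59375.
R_4 − T_4 = -12.5.

-12.5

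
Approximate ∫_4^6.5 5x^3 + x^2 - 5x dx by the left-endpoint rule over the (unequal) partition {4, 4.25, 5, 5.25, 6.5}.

Subinterval widths: 0.25, 0.75, 0.25, 1.25.
Left endpoints: 4, 4.25, 5, 5.25.
f(4) = 316, f(4.25) = 380.640625, f(5) = 625, f(5.25) = 724.828125.
Sum = Σ Δx_i · f(x_i).
Sum = 1426.765625.

1426.765625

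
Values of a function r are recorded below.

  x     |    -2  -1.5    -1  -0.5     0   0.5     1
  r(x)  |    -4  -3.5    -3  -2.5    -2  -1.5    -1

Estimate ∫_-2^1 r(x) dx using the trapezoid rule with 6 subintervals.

-7.5

Δx = 0.5.
T_6 = (0.5/2)·[(-4) + 2·(-3.5) + 2·(-3) + 2·(-2.5) + 2·(-2) + 2·(-1.5) + (-1)] = -7.5.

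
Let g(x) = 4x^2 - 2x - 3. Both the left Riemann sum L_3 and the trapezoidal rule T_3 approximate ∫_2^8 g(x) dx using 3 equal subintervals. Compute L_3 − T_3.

-228

L_3 = 382.
T_3 = 610.
L_3 − T_3 = -228.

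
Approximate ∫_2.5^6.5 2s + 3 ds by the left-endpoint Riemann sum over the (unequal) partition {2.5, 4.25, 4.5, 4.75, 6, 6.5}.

43

Subinterval widths: 1.75, 0.25, 0.25, 1.25, 0.5.
Left endpoints: 2.5, 4.25, 4.5, 4.75, 6.
f(2.5) = 8, f(4.25) = 11.5, f(4.5) = 12, f(4.75) = 12.5, f(6) = 15.
Sum = Σ Δs_i · f(s_i).
Sum = 43.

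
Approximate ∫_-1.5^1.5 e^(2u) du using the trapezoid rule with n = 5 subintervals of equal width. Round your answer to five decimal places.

11.19212

Δu = (1.5 − (-1.5))/5 = 0.6.
f(-1.5) ≈ 0.04979, f(-0.9) ≈ 0.16530, f(-0.3) ≈ 0.54881, f(0.3) ≈ 1.82212, f(0.9) ≈ 6.04965, f(1.5) ≈ 20.08554.
T_5 = (Δu/2)·[f(u_0) + 2f(u_1) + ... + 2f(u_{4}) + f(u_5)].
Sum ≈ 11.19212.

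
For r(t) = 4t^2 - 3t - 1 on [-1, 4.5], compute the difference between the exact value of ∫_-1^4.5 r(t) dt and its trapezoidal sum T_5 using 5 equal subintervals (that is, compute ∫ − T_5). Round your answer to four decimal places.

-4.4367

Exact integral: ∫_-1^4.5 r(t) dt ≈ 88.458333.
T_5 = 92.895.
Error ≈ 88.458333 − 92.895 ≈ -4.4367.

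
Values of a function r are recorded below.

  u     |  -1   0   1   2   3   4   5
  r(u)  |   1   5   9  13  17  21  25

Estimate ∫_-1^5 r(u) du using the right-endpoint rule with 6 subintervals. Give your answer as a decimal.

90

Δu = 1.
Sum = 1·[5 + 9 + 13 + 17 + 21 + 25] = 90.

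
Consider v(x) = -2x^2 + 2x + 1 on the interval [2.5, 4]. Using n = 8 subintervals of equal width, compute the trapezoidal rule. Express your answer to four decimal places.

Δx = (4 − 2.5)/8 = 0.1875.
v(2.5) = -6.5, v(2.6875) = -8.0703125, v(2.875) = -9.78125, v(3.0625) = -11.6328125, v(3.25) = -13.625, v(3.4375) = -15.7578125, v(3.625) = -18.03125, v(3.8125) = -20.4453125, v(4) = -23.
T_8 = (Δx/2)·[v(x_0) + 2v(x_1) + ... + 2v(x_{7}) + v(x_8)].
Sum ≈ -21.0176.

-21.0176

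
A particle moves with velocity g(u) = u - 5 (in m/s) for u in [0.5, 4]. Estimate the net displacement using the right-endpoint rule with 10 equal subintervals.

-9.0125

Δu = (4 − 0.5)/10 = 0.35.
Right endpoints: 0.85, 1.2, 1.55, 1.9, 2.25, 2.6, 2.95, 3.3, 3.65, 4.
g(0.85) = -4.15, g(1.2) = -3.8, g(1.55) = -3.45, g(1.9) = -3.1, g(2.25) = -2.75, g(2.6) = -2.4, g(2.95) = -2.05, g(3.3) = -1.7, g(3.65) = -1.35, g(4) = -1.
Sum = Δu · [g(0.85) + g(1.2) + g(1.55) + ...].
Sum = -9.0125.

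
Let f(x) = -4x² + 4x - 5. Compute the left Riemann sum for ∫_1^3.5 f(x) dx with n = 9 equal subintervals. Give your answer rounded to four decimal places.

-41.1008

Δx = (3.5 − 1)/9 = 5/18.
Left endpoints: 1, 23/18, 14/9, 11/6, 19/9, 43/18, 8/3, 53/18, 29/9.
f(1) = -5, f(23/18) = -520/81, f(14/9) = -685/81, f(11/6) = -100/9, f(19/9) = -1165/81, f(43/18) = -1480/81, f(8/3) = -205/9, f(53/18) = -2260/81, f(29/9) = -2725/81.
Sum = Δx · [f(1) + f(23/18) + f(14/9) + ...].
Sum ≈ -41.1008.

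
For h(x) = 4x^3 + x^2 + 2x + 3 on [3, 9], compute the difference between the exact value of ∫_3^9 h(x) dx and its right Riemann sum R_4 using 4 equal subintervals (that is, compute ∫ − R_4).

-2333.25

Exact integral: ∫_3^9 h(x) dx = 6804.
R_4 = 9137.25.
Error = 6804 − 9137.25 = -2333.25.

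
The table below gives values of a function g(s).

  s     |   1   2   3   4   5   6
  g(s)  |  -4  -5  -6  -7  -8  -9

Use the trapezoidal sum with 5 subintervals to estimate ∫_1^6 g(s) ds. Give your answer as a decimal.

Δs = 1.
T_5 = (1/2)·[(-4) + 2·(-5) + 2·(-6) + 2·(-7) + 2·(-8) + (-9)] = -32.5.

-32.5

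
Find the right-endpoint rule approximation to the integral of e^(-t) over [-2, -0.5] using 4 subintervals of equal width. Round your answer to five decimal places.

Δt = (-0.5 − (-2))/4 = 0.375.
Right endpoints: -1.625, -1.25, -0.875, -0.5.
f(-1.625) ≈ 5.07842, f(-1.25) ≈ 3.49034, f(-0.875) ≈ 2.39888, f(-0.5) ≈ 1.64872.
Sum = Δt · [f(-1.625) + f(-1.25) + f(-0.875) + f(-0.5)].
Sum ≈ 4.73113.

4.73113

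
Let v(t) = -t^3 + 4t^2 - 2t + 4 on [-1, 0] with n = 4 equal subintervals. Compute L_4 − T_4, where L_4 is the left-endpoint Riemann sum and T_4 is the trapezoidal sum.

0.875

L_4 = 7.515625.
T_4 = 6.640625.
L_4 − T_4 = 0.875.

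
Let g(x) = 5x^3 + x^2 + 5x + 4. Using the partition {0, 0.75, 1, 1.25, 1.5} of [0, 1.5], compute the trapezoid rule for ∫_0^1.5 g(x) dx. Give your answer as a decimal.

19.68359375

Subinterval widths: 0.75, 0.25, 0.25, 0.25.
g(0) = 4, g(0.75) = 10.421875, g(1) = 15, g(1.25) = 21.578125, g(1.5) = 30.625.
On each subinterval the trapezoid contributes (Δx_i/2)·[g(x_{i-1}) + g(x_i)].
Sum = 19.68359375.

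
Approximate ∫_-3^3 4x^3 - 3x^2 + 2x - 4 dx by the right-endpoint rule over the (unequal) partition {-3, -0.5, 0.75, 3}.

Subinterval widths: 2.5, 1.25, 2.25.
Right endpoints: -0.5, 0.75, 3.
f(-0.5) = -6.25, f(0.75) = -2.5, f(3) = 83.
Sum = Σ Δx_i · f(x_i).
Sum = 168.

168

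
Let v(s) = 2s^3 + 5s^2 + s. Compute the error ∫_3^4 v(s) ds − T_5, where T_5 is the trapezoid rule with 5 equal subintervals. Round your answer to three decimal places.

-0.173

Exact integral: ∫_3^4 v(s) ds ≈ 152.66667.
T_5 = 152.84.
Error ≈ 152.66667 − 152.84 ≈ -0.173.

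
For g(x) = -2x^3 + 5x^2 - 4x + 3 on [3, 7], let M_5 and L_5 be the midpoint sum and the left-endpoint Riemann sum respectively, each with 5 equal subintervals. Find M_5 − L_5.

M_5 = -696.
L_5 = -532.8.
M_5 − L_5 = -163.2.

-163.2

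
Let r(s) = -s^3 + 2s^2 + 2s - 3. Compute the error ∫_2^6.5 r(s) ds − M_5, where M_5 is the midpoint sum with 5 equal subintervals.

-3.2653125

Exact integral: ∫_2^6.5 r(s) ds = -239.765625.
M_5 = -236.5003125.
Error = -239.765625 − (-236.5003125) = -3.2653125.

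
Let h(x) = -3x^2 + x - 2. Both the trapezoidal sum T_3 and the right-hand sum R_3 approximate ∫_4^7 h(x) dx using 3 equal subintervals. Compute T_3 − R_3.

T_3 = -270.
R_3 = -318.
T_3 − R_3 = 48.

48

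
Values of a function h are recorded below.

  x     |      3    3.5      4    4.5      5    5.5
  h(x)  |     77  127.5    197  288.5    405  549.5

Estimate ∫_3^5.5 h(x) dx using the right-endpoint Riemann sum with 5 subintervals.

Δx = 0.5.
Sum = 0.5·[127.5 + 197 + 288.5 + 405 + 549.5] = 783.75.

783.75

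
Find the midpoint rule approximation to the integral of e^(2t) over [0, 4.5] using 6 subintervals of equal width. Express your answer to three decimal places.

3694.783

Δt = (4.5 − 0)/6 = 0.75.
Midpoints: 0.375, 1.125, 1.875, 2.625, 3.375, 4.125.
f(0.375) ≈ 2.117, f(1.125) ≈ 9.488, f(1.875) ≈ 42.521, f(2.625) ≈ 190.566, f(3.375) ≈ 854.059, f(4.125) ≈ 3827.626.
Sum = Δt · [f(0.375) + f(1.125) + f(1.875) + ...].
Sum ≈ 3694.783.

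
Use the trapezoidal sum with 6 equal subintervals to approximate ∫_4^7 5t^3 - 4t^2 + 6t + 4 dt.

Δt = (7 − 4)/6 = 0.5.
f(4) = 284, f(4.5) = 405.625, f(5) = 559, f(5.5) = 747.875, f(6) = 976, f(6.5) = 1247.125, f(7) = 1565.
T_6 = (Δt/2)·[f(t_0) + 2f(t_1) + ... + 2f(t_{5}) + f(t_6)].
Sum = 2430.0625.

2430.0625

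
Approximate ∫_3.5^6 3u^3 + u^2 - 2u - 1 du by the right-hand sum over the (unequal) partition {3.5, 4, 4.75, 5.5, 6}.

Subinterval widths: 0.5, 0.75, 0.75, 0.5.
Right endpoints: 4, 4.75, 5.5, 6.
f(4) = 199, f(4.75) = 333.578125, f(5.5) = 517.375, f(6) = 671.
Sum = Σ Δu_i · f(u_i).
Sum = 1073.21484375.

1073.21484375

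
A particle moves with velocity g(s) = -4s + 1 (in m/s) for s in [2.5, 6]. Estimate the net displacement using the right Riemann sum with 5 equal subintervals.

Δs = (6 − 2.5)/5 = 0.7.
Right endpoints: 3.2, 3.9, 4.6, 5.3, 6.
g(3.2) = -11.8, g(3.9) = -14.6, g(4.6) = -17.4, g(5.3) = -20.2, g(6) = -23.
Sum = Δs · [g(3.2) + g(3.9) + g(4.6) + g(5.3) + g(6)].
Sum = -60.9.

-60.9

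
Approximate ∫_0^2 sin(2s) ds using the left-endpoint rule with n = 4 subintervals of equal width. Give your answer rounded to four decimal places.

Δs = (2 − 0)/4 = 0.5.
Left endpoints: 0, 0.5, 1, 1.5.
f(0) ≈ 0.0000, f(0.5) ≈ 0.8415, f(1) ≈ 0.9093, f(1.5) ≈ 0.1411.
Sum = Δs · [f(0) + f(0.5) + f(1) + f(1.5)].
Sum ≈ 0.9459.

0.9459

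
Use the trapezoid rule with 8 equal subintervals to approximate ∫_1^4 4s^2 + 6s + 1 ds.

Δs = (4 − 1)/8 = 0.375.
f(1) = 11, f(1.375) = 16.8125, f(1.75) = 23.75, f(2.125) = 31.8125, f(2.5) = 41, f(2.875) = 51.3125, f(3.25) = 62.75, f(3.625) = 75.3125, f(4) = 89.
T_8 = (Δs/2)·[f(s_0) + 2f(s_1) + ... + 2f(s_{7}) + f(s_8)].
Sum = 132.28125.

132.28125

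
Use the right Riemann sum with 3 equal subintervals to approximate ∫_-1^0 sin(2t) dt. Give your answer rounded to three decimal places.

Δt = (0 − (-1))/3 = 1/3.
Right endpoints: -2/3, -1/3, 0.
f(-2/3) ≈ -0.972, f(-1/3) ≈ -0.618, f(0) ≈ 0.000.
Sum = Δt · [f(-2/3) + f(-1/3) + f(0)].
Sum ≈ -0.530.

-0.530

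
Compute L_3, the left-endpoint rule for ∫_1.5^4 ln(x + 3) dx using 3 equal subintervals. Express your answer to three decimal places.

4.164

Δx = (4 − 1.5)/3 = 5/6.
Left endpoints: 1.5, 7/3, 19/6.
f(1.5) ≈ 1.504, f(7/3) ≈ 1.674, f(19/6) ≈ 1.819.
Sum = Δx · [f(1.5) + f(7/3) + f(19/6)].
Sum ≈ 4.164.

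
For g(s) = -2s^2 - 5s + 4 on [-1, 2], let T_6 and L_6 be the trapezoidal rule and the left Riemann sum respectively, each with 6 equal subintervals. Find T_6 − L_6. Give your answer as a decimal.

-5.25

T_6 = -1.75.
L_6 = 3.5.
T_6 − L_6 = -5.25.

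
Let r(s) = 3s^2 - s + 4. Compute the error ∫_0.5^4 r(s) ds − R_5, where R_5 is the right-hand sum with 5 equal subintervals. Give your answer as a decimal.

-16.17

Exact integral: ∫_0.5^4 r(s) ds = 70.
R_5 = 86.17.
Error = 70 − 86.17 = -16.17.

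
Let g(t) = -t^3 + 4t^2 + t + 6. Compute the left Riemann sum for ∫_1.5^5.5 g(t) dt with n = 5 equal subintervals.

Δt = (5.5 − 1.5)/5 = 0.8.
Left endpoints: 1.5, 2.3, 3.1, 3.9, 4.7.
g(1.5) = 13.125, g(2.3) = 17.293, g(3.1) = 17.749, g(3.9) = 11.421, g(4.7) = -4.763.
Sum = Δt · [g(1.5) + g(2.3) + g(3.1) + g(3.9) + g(4.7)].
Sum = 43.86.

43.86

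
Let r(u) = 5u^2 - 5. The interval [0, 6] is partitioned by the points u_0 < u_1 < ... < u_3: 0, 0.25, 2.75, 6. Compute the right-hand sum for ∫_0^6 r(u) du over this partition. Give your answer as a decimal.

649.609375

Subinterval widths: 0.25, 2.5, 3.25.
Right endpoints: 0.25, 2.75, 6.
r(0.25) = -4.6875, r(2.75) = 32.8125, r(6) = 175.
Sum = Σ Δu_i · r(u_i).
Sum = 649.609375.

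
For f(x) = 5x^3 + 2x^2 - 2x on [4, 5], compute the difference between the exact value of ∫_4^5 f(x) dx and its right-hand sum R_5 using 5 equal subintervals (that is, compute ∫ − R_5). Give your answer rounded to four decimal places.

-32.5633

Exact integral: ∫_4^5 f(x) dx ≈ 492.916667.
R_5 = 525.48.
Error ≈ 492.916667 − 525.48 ≈ -32.5633.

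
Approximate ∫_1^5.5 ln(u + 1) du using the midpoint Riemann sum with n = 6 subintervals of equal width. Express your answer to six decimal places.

Δu = (5.5 − 1)/6 = 0.75.
Midpoints: 1.375, 2.125, 2.875, 3.625, 4.375, 5.125.
f(1.375) ≈ 0.864997, f(2.125) ≈ 1.139434, f(2.875) ≈ 1.354546, f(3.625) ≈ 1.531476, f(4.375) ≈ 1.681759, f(5.125) ≈ 1.812379.
Sum = Δu · [f(1.375) + f(2.125) + f(2.875) + ...].
Sum ≈ 6.288443.

6.288443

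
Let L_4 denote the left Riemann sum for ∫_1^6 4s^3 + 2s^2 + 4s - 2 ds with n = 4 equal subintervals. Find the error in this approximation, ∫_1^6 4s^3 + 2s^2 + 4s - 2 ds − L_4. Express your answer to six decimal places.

Exact integral: ∫_1^6 f(s) ds ≈ 1498.33333333.
L_4 = 961.875.
Error ≈ 1498.33333333 − 961.875 ≈ 536.458333.

536.458333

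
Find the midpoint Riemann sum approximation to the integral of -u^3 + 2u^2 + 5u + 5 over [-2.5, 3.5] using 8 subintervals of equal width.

Δu = (3.5 − (-2.5))/8 = 0.75.
Midpoints: -2.125, -1.375, -0.625, 0.125, 0.875, 1.625, 2.375, 3.125.
f(-2.125) = 6657/512, f(-1.375) = 2307/512, f(-0.625) = 1485/512, f(0.125) = 2895/512, f(0.875) = 5241/512, f(1.625) = 7227/512, f(2.375) = 7557/512, f(3.125) = 4935/512.
Sum = Δu · [f(-2.125) + f(-1.375) + f(-0.625) + ...].
Sum = 56.109375.

56.109375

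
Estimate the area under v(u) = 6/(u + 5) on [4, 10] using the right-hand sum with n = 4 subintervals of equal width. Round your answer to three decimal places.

Δu = (10 − 4)/4 = 1.5.
Right endpoints: 5.5, 7, 8.5, 10.
v(5.5) = 4/7, v(7) = 0.5, v(8.5) = 4/9, v(10) = 0.4.
Sum = Δu · [v(5.5) + v(7) + v(8.5) + v(10)].
Sum ≈ 2.874.

2.874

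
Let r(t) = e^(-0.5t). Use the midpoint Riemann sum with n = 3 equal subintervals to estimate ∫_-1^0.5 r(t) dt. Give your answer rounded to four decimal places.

Δt = (0.5 − (-1))/3 = 0.5.
Midpoints: -0.75, -0.25, 0.25.
r(-0.75) ≈ 1.4550, r(-0.25) ≈ 1.1331, r(0.25) ≈ 0.8825.
Sum = Δt · [r(-0.75) + r(-0.25) + r(0.25)].
Sum ≈ 1.7353.

1.7353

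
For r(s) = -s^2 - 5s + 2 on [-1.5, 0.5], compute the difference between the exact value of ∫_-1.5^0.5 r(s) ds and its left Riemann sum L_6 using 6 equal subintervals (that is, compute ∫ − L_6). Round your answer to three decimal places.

-1.296

Exact integral: ∫_-1.5^0.5 r(s) ds ≈ 7.83333.
L_6 ≈ 9.12963.
Error ≈ 7.83333 − 9.12963 ≈ -1.296.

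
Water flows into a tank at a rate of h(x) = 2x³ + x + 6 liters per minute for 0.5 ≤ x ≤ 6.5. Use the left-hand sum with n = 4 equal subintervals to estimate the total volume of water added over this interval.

Δx = (6.5 − 0.5)/4 = 1.5.
Left endpoints: 0.5, 2, 3.5, 5.
h(0.5) = 6.75, h(2) = 24, h(3.5) = 95.25, h(5) = 261.
Sum = Δx · [h(0.5) + h(2) + h(3.5) + h(5)].
Sum = 580.5.

580.5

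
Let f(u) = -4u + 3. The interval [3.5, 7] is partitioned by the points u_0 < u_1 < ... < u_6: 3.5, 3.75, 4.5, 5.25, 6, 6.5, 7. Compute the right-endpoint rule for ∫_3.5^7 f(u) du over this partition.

-67.5

Subinterval widths: 0.25, 0.75, 0.75, 0.75, 0.5, 0.5.
Right endpoints: 3.75, 4.5, 5.25, 6, 6.5, 7.
f(3.75) = -12, f(4.5) = -15, f(5.25) = -18, f(6) = -21, f(6.5) = -23, f(7) = -25.
Sum = Σ Δu_i · f(u_i).
Sum = -67.5.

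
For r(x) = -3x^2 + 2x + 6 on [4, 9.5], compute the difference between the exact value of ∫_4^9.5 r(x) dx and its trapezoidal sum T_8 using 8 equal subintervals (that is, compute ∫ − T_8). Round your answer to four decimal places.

Exact integral: ∫_4^9.5 r(x) dx = -686.125.
T_8 ≈ -687.424805.
Error ≈ -686.125 − (-687.424805) ≈ 1.2998.

1.2998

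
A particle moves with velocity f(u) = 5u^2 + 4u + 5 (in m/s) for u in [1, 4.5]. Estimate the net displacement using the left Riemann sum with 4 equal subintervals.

Δu = (4.5 − 1)/4 = 0.875.
Left endpoints: 1, 1.875, 2.75, 3.625.
f(1) = 14, f(1.875) = 30.078125, f(2.75) = 53.8125, f(3.625) = 85.203125.
Sum = Δu · [f(1) + f(1.875) + f(2.75) + f(3.625)].
Sum = 160.20703125.

160.20703125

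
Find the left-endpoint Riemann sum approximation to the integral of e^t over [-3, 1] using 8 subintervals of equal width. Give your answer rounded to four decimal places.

2.0567

Δt = (1 − (-3))/8 = 0.5.
Left endpoints: -3, -2.5, -2, -1.5, -1, -0.5, 0, 0.5.
f(-3) ≈ 0.0498, f(-2.5) ≈ 0.0821, f(-2) ≈ 0.1353, f(-1.5) ≈ 0.2231, f(-1) ≈ 0.3679, f(-0.5) ≈ 0.6065, f(0) ≈ 1.0000, f(0.5) ≈ 1.6487.
Sum = Δt · [f(-3) + f(-2.5) + f(-2) + ...].
Sum ≈ 2.0567.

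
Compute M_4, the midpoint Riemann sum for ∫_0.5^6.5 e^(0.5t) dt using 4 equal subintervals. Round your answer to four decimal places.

47.8825

Δt = (6.5 − 0.5)/4 = 1.5.
Midpoints: 1.25, 2.75, 4.25, 5.75.
f(1.25) ≈ 1.8682, f(2.75) ≈ 3.9551, f(4.25) ≈ 8.3729, f(5.75) ≈ 17.7254.
Sum = Δt · [f(1.25) + f(2.75) + f(4.25) + f(5.75)].
Sum ≈ 47.8825.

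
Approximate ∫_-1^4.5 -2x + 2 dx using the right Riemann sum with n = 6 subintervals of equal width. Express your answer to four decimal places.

-13.2917

Δx = (4.5 − (-1))/6 = 11/12.
Right endpoints: -1/12, 5/6, 1.75, 8/3, 43/12, 4.5.
f(-1/12) = 13/6, f(5/6) = 1/3, f(1.75) = -1.5, f(8/3) = -10/3, f(43/12) = -31/6, f(4.5) = -7.
Sum = Δx · [f(-1/12) + f(5/6) + f(1.75) + ...].
Sum ≈ -13.2917.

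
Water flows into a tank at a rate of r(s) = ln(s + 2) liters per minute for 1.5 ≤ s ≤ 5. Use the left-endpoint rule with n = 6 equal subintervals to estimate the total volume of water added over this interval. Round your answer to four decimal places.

Δs = (5 − 1.5)/6 = 7/12.
Left endpoints: 1.5, 25/12, 8/3, 3.25, 23/6, 53/12.
r(1.5) ≈ 1.2528, r(25/12) ≈ 1.4069, r(8/3) ≈ 1.5404, r(3.25) ≈ 1.6582, r(23/6) ≈ 1.7636, r(53/12) ≈ 1.8589.
Sum = Δs · [r(1.5) + r(25/12) + r(8/3) + ...].
Sum ≈ 5.5305.

5.5305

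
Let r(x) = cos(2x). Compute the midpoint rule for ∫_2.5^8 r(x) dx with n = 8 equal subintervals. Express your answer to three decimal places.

0.363

Δx = (8 − 2.5)/8 = 0.6875.
Midpoints: 2.84375, 3.53125, 4.21875, 4.90625, 5.59375, 6.28125, 6.96875, 7.65625.
r(2.84375) ≈ 0.828, r(3.53125) ≈ 0.711, r(4.21875) ≈ -0.551, r(4.90625) ≈ -0.926, r(5.59375) ≈ 0.191, r(6.28125) ≈ 1.000, r(6.96875) ≈ 0.198, r(7.65625) ≈ -0.923.
Sum = Δx · [r(2.84375) + r(3.53125) + r(4.21875) + ...].
Sum ≈ 0.363.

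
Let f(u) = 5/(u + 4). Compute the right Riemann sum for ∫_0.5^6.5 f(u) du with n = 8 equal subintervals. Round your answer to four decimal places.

4.0078

Δu = (6.5 − 0.5)/8 = 0.75.
Right endpoints: 1.25, 2, 2.75, 3.5, 4.25, 5, 5.75, 6.5.
f(1.25) = 20/21, f(2) = 5/6, f(2.75) = 20/27, f(3.5) = 2/3, f(4.25) = 20/33, f(5) = 5/9, f(5.75) = 20/39, f(6.5) = 10/21.
Sum = Δu · [f(1.25) + f(2) + f(2.75) + ...].
Sum ≈ 4.0078.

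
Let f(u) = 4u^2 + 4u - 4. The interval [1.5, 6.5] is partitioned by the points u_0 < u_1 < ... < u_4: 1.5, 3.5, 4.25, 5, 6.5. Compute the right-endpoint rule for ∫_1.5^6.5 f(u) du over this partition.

555.4375

Subinterval widths: 2, 0.75, 0.75, 1.5.
Right endpoints: 3.5, 4.25, 5, 6.5.
f(3.5) = 59, f(4.25) = 85.25, f(5) = 116, f(6.5) = 191.
Sum = Σ Δu_i · f(u_i).
Sum = 555.4375.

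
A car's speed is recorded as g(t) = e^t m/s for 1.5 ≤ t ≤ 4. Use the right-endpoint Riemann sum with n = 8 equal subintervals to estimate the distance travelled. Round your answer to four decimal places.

58.3543

Δt = (4 − 1.5)/8 = 0.3125.
Right endpoints: 1.8125, 2.125, 2.4375, 2.75, 3.0625, 3.375, 3.6875, 4.
g(1.8125) ≈ 6.1257, g(2.125) ≈ 8.3729, g(2.4375) ≈ 11.4444, g(2.75) ≈ 15.6426, g(3.0625) ≈ 21.3809, g(3.375) ≈ 29.2243, g(3.6875) ≈ 39.9449, g(4) ≈ 54.5982.
Sum = Δt · [g(1.8125) + g(2.125) + g(2.4375) + ...].
Sum ≈ 58.3543.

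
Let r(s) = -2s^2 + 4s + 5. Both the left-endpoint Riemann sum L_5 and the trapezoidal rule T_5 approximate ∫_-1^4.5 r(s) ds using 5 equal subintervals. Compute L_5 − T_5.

9.075

L_5 = 11.44.
T_5 = 2.365.
L_5 − T_5 = 9.075.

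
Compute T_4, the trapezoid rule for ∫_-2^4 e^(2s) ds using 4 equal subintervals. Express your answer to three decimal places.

2469.987

Δs = (4 − (-2))/4 = 1.5.
f(-2) ≈ 0.018, f(-0.5) ≈ 0.368, f(1) ≈ 7.389, f(2.5) ≈ 148.413, f(4) ≈ 2980.958.
T_4 = (Δs/2)·[f(s_0) + 2f(s_1) + 2f(s_2) + 2f(s_3) + f(s_4)].
Sum ≈ 2469.987.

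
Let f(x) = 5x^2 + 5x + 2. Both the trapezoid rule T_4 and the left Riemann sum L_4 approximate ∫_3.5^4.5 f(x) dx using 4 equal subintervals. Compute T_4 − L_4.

5.625

T_4 = 102.46875.
L_4 = 96.84375.
T_4 − L_4 = 5.625.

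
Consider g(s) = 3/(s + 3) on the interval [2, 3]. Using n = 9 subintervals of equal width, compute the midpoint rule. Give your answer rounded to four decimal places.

0.5469

Δs = (3 − 2)/9 = 1/9.
Midpoints: 37/18, 13/6, 41/18, 43/18, 2.5, 47/18, 49/18, 17/6, 53/18.
g(37/18) = 54/91, g(13/6) = 18/31, g(41/18) = 54/95, g(43/18) = 54/97, g(2.5) = 6/11, g(47/18) = 54/101, g(49/18) = 54/103, g(17/6) = 18/35, g(53/18) = 54/107.
Sum = Δs · [g(37/18) + g(13/6) + g(41/18) + ...].
Sum ≈ 0.5469.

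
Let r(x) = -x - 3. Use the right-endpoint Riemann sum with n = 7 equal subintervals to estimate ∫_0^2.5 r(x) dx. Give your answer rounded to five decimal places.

-11.07143

Δx = (2.5 − 0)/7 = 5/14.
Right endpoints: 5/14, 5/7, 15/14, 10/7, 25/14, 15/7, 2.5.
r(5/14) = -47/14, r(5/7) = -26/7, r(15/14) = -57/14, r(10/7) = -31/7, r(25/14) = -67/14, r(15/7) = -36/7, r(2.5) = -5.5.
Sum = Δx · [r(5/14) + r(5/7) + r(15/14) + ...].
Sum ≈ -11.07143.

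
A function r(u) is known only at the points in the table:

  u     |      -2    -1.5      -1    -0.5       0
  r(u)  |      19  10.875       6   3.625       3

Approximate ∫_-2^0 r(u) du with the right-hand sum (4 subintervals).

11.75

Δu = 0.5.
Sum = 0.5·[10.875 + 6 + 3.625 + 3] = 11.75.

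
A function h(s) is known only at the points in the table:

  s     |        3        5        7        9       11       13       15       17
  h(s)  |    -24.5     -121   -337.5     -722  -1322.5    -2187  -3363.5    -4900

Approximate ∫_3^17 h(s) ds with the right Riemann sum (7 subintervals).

Δs = 2.
Sum = 2·[(-121) + (-337.5) + (-722) + (-1322.5) + (-2187) + (-3363.5) + (-4900)] = -25907.

-25907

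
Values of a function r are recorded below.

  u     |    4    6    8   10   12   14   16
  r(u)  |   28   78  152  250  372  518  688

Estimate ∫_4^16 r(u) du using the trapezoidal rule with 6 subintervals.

Δu = 2.
T_6 = (2/2)·[28 + 2·78 + 2·152 + 2·250 + 2·372 + 2·518 + 688] = 3456.

3456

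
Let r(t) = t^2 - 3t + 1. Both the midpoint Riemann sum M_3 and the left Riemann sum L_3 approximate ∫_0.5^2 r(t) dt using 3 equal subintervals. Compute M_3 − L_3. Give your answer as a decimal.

-0.28125

M_3 = -1.53125.
L_3 = -1.25.
M_3 − L_3 = -0.28125.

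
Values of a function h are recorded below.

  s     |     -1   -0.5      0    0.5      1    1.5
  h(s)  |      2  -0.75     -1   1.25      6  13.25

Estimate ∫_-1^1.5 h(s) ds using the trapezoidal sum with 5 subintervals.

Δs = 0.5.
T_5 = (0.5/2)·[2 + 2·(-0.75) + 2·(-1) + 2·1.25 + 2·6 + 13.25] = 6.5625.

6.5625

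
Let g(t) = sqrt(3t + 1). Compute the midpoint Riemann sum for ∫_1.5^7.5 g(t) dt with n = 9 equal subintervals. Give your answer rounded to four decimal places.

Δt = (7.5 − 1.5)/9 = 2/3.
Midpoints: 11/6, 2.5, 19/6, 23/6, 4.5, 31/6, 35/6, 6.5, 43/6.
g(11/6) ≈ 2.5495, g(2.5) ≈ 2.9155, g(19/6) ≈ 3.2404, g(23/6) ≈ 3.5355, g(4.5) ≈ 3.8079, g(31/6) ≈ 4.0620, g(35/6) ≈ 4.3012, g(6.5) ≈ 4.5277, g(43/6) ≈ 4.7434.
Sum = Δt · [g(11/6) + g(2.5) + g(19/6) + ...].
Sum ≈ 22.4554.

22.4554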